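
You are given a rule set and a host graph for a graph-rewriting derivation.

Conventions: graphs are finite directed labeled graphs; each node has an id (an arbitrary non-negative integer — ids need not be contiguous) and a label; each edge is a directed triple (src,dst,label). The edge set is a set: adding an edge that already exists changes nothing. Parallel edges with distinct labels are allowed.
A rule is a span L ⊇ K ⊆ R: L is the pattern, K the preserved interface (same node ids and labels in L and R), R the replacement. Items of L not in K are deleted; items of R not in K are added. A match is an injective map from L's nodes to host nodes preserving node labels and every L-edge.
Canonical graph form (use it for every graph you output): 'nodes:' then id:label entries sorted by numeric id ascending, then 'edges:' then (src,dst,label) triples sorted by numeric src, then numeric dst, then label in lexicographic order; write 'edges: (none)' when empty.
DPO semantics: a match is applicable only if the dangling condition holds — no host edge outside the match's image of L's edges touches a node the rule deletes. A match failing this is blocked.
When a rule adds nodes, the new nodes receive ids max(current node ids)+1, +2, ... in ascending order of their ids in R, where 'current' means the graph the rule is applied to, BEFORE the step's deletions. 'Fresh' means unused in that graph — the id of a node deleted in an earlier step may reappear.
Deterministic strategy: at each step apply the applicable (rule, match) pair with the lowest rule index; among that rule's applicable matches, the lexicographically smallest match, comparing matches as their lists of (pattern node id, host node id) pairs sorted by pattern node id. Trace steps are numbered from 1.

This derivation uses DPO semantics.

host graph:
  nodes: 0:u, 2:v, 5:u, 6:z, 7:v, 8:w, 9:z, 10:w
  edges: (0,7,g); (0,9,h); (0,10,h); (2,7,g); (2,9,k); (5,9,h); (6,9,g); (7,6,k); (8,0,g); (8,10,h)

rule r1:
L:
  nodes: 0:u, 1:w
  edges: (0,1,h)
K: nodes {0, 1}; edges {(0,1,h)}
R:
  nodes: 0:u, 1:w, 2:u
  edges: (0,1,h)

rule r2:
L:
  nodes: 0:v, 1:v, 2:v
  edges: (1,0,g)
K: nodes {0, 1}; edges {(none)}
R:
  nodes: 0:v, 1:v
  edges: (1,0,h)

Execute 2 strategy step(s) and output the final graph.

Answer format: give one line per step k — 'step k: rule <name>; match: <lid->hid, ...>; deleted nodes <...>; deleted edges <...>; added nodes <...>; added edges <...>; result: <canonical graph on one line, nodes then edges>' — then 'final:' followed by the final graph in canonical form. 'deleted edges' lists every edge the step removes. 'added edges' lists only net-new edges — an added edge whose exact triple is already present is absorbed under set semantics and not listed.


step 1: rule r1; match: 0->0, 1->10; deleted nodes (none); deleted edges (none); added nodes 11; added edges (none); result: nodes: 0:u, 2:v, 5:u, 6:z, 7:v, 8:w, 9:z, 10:w, 11:u edges: (0,7,g); (0,9,h); (0,10,h); (2,7,g); (2,9,k); (5,9,h); (6,9,g); (7,6,k); (8,0,g); (8,10,h)
step 2: rule r1; match: 0->0, 1->10; deleted nodes (none); deleted edges (none); added nodes 12; added edges (none); result: nodes: 0:u, 2:v, 5:u, 6:z, 7:v, 8:w, 9:z, 10:w, 11:u, 12:u edges: (0,7,g); (0,9,h); (0,10,h); (2,7,g); (2,9,k); (5,9,h); (6,9,g); (7,6,k); (8,0,g); (8,10,h)
final:
nodes: 0:u, 2:v, 5:u, 6:z, 7:v, 8:w, 9:z, 10:w, 11:u, 12:u
edges: (0,7,g); (0,9,h); (0,10,h); (2,7,g); (2,9,k); (5,9,h); (6,9,g); (7,6,k); (8,0,g); (8,10,h)


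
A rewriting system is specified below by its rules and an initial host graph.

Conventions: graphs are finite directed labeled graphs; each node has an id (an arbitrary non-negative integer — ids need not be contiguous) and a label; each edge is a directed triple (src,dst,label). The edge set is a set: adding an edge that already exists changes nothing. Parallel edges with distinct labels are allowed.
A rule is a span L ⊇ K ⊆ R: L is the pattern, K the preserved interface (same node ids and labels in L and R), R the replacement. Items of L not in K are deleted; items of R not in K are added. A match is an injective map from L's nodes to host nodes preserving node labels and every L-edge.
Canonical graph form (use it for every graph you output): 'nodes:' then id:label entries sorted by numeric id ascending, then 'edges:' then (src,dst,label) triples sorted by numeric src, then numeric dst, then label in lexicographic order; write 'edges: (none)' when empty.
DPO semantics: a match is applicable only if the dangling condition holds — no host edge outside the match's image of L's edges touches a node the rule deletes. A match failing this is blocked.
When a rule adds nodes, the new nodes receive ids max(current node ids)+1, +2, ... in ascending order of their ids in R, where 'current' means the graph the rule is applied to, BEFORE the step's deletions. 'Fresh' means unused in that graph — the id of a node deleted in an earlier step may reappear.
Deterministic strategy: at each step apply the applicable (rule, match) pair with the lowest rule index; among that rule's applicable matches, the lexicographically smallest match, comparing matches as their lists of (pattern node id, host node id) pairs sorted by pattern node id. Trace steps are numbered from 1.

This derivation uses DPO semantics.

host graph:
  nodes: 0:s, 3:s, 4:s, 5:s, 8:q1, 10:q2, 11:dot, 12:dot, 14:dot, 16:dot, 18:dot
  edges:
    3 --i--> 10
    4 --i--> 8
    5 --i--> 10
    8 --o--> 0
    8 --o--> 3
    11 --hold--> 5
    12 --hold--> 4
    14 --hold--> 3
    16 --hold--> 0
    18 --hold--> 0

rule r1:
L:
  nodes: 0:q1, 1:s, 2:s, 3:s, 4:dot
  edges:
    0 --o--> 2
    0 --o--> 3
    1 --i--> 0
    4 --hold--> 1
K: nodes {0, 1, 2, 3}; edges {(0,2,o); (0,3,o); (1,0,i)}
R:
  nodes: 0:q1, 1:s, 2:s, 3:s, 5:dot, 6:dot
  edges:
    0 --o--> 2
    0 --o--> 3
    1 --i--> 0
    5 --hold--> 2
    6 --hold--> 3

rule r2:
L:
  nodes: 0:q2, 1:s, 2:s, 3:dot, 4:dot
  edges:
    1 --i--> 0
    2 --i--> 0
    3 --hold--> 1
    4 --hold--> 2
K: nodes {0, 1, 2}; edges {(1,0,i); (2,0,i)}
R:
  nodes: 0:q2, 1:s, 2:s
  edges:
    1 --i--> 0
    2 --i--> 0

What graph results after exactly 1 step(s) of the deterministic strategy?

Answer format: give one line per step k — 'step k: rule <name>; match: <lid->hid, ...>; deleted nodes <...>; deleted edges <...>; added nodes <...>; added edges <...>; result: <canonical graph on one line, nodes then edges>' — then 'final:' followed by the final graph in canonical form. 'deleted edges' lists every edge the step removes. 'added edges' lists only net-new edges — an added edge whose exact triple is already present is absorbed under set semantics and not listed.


step 1: rule r1; match: 0->8, 1->4, 2->0, 3->3, 4->12; deleted nodes 12; deleted edges (12,4,hold); added nodes 19, 20; added edges (19,0,hold); (20,3,hold); result: nodes: 0:s, 3:s, 4:s, 5:s, 8:q1, 10:q2, 11:dot, 14:dot, 16:dot, 18:dot, 19:dot, 20:dot edges: (3,10,i); (4,8,i); (5,10,i); (8,0,o); (8,3,o); (11,5,hold); (14,3,hold); (16,0,hold); (18,0,hold); (19,0,hold); (20,3,hold)
final:
nodes: 0:s, 3:s, 4:s, 5:s, 8:q1, 10:q2, 11:dot, 14:dot, 16:dot, 18:dot, 19:dot, 20:dot
edges: (3,10,i); (4,8,i); (5,10,i); (8,0,o); (8,3,o); (11,5,hold); (14,3,hold); (16,0,hold); (18,0,hold); (19,0,hold); (20,3,hold)


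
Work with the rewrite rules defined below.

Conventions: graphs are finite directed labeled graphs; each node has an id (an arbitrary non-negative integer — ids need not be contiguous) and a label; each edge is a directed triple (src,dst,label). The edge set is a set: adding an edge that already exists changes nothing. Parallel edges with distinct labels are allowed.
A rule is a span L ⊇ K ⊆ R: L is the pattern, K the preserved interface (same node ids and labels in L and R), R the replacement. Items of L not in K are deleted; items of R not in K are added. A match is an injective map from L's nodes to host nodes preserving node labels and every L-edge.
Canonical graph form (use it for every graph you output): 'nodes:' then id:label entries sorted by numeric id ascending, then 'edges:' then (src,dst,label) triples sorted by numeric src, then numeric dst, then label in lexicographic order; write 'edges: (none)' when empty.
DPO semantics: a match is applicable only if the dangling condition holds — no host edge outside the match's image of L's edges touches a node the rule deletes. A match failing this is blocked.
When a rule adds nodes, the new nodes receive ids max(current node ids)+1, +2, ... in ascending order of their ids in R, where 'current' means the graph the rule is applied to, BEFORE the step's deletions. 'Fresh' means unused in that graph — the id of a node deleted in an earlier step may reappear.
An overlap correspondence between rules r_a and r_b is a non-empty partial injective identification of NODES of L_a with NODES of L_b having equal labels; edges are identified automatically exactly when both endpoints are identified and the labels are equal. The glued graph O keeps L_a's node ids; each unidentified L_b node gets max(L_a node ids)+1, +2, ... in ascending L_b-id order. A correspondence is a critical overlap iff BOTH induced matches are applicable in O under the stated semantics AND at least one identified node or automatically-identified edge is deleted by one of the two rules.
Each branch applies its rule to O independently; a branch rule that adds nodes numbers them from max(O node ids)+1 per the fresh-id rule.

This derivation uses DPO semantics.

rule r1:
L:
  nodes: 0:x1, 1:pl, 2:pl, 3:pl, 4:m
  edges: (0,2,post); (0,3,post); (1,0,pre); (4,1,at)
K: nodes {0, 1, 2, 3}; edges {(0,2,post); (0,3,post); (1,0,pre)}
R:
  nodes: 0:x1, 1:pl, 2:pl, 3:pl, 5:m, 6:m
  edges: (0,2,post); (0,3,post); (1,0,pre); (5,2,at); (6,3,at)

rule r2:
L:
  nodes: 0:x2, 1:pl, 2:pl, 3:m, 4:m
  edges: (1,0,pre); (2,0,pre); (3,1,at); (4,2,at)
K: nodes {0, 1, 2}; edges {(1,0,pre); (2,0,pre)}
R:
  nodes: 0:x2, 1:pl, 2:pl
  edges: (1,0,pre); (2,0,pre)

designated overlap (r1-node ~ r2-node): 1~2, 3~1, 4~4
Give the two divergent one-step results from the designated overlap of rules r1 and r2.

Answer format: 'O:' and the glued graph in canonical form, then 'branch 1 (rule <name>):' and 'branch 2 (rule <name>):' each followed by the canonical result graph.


O:
nodes: 0:x1, 1:pl, 2:pl, 3:pl, 4:m, 5:x2, 6:m
edges: (0,2,post); (0,3,post); (1,0,pre); (1,5,pre); (3,5,pre); (4,1,at); (6,3,at)
branch 1 (rule r1):
nodes: 0:x1, 1:pl, 2:pl, 3:pl, 5:x2, 6:m, 7:m, 8:m
edges: (0,2,post); (0,3,post); (1,0,pre); (1,5,pre); (3,5,pre); (6,3,at); (7,2,at); (8,3,at)
branch 2 (rule r2):
nodes: 0:x1, 1:pl, 2:pl, 3:pl, 5:x2
edges: (0,2,post); (0,3,post); (1,0,pre); (1,5,pre); (3,5,pre)


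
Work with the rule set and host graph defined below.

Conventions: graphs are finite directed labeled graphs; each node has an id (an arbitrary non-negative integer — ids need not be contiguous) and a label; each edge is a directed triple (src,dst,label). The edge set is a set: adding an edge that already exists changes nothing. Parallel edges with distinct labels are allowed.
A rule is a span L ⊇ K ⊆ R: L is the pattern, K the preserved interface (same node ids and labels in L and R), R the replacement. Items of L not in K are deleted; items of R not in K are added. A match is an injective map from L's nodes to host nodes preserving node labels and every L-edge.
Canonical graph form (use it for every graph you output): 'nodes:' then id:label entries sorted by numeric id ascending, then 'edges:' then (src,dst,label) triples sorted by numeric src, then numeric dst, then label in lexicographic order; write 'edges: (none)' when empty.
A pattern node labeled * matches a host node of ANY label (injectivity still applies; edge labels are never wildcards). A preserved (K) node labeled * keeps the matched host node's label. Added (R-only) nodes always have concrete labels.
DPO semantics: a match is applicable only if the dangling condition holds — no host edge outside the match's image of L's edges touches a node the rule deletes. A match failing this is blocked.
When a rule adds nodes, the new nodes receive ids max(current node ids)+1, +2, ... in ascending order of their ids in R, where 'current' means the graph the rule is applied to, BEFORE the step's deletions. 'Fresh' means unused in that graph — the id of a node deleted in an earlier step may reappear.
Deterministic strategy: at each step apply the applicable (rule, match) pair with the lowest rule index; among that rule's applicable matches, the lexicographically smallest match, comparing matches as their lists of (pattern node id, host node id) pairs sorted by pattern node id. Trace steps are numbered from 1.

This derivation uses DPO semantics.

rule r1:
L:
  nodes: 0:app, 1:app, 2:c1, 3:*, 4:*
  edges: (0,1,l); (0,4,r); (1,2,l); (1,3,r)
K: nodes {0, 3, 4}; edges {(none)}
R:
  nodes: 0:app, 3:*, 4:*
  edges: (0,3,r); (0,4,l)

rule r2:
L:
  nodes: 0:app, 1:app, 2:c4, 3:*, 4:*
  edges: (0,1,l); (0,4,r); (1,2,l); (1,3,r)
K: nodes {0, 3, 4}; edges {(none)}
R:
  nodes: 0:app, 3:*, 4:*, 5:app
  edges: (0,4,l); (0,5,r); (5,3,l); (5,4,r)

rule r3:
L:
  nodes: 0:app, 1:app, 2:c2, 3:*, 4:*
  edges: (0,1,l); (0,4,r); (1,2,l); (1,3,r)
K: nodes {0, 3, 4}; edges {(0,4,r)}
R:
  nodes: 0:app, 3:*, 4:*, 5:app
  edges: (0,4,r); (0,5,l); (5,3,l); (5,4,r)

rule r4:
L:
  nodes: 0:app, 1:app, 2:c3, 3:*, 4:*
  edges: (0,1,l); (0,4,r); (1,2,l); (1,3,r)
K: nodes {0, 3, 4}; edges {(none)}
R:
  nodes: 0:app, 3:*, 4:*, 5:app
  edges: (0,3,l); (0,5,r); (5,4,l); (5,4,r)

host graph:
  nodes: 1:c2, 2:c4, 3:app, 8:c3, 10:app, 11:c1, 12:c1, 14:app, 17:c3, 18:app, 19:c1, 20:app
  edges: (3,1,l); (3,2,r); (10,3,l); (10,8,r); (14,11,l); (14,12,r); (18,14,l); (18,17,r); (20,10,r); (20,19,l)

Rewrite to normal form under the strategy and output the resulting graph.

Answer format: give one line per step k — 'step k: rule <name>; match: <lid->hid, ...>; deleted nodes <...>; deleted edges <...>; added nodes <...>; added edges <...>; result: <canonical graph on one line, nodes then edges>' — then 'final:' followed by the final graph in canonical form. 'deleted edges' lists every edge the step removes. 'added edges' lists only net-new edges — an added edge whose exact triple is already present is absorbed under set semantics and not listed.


step 1: rule r1; match: 0->18, 1->14, 2->11, 3->12, 4->17; deleted nodes 11, 14; deleted edges (14,11,l); (14,12,r); (18,14,l); (18,17,r); added nodes (none); added edges (18,12,r); (18,17,l); result: nodes: 1:c2, 2:c4, 3:app, 8:c3, 10:app, 12:c1, 17:c3, 18:app, 19:c1, 20:app edges: (3,1,l); (3,2,r); (10,3,l); (10,8,r); (18,12,r); (18,17,l); (20,10,r); (20,19,l)
step 2: rule r3; match: 0->10, 1->3, 2->1, 3->2, 4->8; deleted nodes 1, 3; deleted edges (3,1,l); (3,2,r); (10,3,l); added nodes 21; added edges (10,21,l); (21,2,l); (21,8,r); result: nodes: 2:c4, 8:c3, 10:app, 12:c1, 17:c3, 18:app, 19:c1, 20:app, 21:app edges: (10,8,r); (10,21,l); (18,12,r); (18,17,l); (20,10,r); (20,19,l); (21,2,l); (21,8,r)
final:
nodes: 2:c4, 8:c3, 10:app, 12:c1, 17:c3, 18:app, 19:c1, 20:app, 21:app
edges: (10,8,r); (10,21,l); (18,12,r); (18,17,l); (20,10,r); (20,19,l); (21,2,l); (21,8,r)


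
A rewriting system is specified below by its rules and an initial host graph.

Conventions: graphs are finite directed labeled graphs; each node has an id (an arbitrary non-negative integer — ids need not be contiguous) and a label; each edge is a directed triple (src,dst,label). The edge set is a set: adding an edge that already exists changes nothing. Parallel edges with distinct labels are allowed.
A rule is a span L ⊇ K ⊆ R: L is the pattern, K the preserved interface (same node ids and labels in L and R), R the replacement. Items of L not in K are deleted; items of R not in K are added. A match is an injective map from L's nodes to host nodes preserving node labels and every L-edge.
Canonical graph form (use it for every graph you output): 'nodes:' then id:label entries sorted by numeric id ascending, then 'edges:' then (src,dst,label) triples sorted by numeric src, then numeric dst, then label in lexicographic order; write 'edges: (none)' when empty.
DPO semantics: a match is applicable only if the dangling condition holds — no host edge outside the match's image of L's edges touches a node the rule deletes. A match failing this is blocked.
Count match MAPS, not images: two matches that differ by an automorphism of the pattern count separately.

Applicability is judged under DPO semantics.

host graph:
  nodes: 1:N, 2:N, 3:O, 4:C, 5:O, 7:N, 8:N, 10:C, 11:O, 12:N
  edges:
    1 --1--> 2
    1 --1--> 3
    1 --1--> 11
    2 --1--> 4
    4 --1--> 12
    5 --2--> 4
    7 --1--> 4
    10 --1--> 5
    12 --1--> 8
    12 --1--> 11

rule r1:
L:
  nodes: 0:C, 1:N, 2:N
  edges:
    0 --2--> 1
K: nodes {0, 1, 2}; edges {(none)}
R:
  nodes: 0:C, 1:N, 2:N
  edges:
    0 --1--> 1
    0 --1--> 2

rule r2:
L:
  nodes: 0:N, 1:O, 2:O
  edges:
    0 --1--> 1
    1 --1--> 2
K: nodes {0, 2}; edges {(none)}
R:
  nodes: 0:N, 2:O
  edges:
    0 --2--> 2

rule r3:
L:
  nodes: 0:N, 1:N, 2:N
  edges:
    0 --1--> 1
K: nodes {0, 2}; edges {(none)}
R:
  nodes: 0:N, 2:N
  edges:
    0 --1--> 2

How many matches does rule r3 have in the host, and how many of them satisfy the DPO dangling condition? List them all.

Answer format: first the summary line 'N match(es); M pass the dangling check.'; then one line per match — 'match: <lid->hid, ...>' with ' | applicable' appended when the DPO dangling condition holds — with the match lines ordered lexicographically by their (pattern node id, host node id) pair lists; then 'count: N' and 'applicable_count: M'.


6 match(es); 3 pass the dangling check.
match: 0->1, 1->2, 2->7
match: 0->1, 1->2, 2->8
match: 0->1, 1->2, 2->12
match: 0->12, 1->8, 2->1 | applicable
match: 0->12, 1->8, 2->2 | applicable
match: 0->12, 1->8, 2->7 | applicable
count: 6
applicable_count: 3


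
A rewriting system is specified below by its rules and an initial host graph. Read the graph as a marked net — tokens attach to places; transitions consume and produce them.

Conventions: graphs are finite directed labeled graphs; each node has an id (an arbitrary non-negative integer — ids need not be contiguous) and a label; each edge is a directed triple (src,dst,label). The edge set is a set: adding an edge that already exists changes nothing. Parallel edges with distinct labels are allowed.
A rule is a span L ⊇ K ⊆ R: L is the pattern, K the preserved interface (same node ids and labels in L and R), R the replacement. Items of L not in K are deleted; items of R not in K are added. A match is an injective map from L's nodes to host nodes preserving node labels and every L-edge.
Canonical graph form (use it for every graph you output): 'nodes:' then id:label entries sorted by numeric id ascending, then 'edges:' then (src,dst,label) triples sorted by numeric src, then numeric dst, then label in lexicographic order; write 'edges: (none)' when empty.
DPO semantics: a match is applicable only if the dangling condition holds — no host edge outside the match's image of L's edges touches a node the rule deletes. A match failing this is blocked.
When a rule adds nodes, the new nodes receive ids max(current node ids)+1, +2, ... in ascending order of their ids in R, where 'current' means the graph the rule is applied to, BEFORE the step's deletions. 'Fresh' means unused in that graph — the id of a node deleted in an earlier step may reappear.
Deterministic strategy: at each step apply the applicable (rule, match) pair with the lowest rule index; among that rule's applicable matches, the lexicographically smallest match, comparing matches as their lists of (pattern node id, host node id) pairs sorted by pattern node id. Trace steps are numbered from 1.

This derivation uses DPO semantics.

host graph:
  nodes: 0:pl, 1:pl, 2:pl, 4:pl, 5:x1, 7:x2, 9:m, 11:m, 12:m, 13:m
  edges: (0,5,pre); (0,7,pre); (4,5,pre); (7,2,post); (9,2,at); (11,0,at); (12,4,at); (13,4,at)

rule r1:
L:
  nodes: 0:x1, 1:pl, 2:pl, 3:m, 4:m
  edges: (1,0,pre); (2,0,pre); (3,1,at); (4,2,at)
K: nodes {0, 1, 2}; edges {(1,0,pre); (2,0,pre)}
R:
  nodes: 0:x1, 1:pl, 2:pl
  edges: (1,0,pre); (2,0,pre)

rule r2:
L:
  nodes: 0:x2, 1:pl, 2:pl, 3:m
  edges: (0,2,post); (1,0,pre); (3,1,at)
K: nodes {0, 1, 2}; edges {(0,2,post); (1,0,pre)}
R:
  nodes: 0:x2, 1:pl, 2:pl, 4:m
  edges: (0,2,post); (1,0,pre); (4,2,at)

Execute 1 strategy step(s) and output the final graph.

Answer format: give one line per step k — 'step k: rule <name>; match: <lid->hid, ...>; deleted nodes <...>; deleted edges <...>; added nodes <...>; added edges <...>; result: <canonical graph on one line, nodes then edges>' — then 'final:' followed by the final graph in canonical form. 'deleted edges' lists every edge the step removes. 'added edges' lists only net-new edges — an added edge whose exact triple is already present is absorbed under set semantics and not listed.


step 1: rule r1; match: 0->5, 1->0, 2->4, 3->11, 4->12; deleted nodes 11, 12; deleted edges (11,0,at); (12,4,at); added nodes (none); added edges (none); result: nodes: 0:pl, 1:pl, 2:pl, 4:pl, 5:x1, 7:x2, 9:m, 13:m edges: (0,5,pre); (0,7,pre); (4,5,pre); (7,2,post); (9,2,at); (13,4,at)
final:
nodes: 0:pl, 1:pl, 2:pl, 4:pl, 5:x1, 7:x2, 9:m, 13:m
edges: (0,5,pre); (0,7,pre); (4,5,pre); (7,2,post); (9,2,at); (13,4,at)


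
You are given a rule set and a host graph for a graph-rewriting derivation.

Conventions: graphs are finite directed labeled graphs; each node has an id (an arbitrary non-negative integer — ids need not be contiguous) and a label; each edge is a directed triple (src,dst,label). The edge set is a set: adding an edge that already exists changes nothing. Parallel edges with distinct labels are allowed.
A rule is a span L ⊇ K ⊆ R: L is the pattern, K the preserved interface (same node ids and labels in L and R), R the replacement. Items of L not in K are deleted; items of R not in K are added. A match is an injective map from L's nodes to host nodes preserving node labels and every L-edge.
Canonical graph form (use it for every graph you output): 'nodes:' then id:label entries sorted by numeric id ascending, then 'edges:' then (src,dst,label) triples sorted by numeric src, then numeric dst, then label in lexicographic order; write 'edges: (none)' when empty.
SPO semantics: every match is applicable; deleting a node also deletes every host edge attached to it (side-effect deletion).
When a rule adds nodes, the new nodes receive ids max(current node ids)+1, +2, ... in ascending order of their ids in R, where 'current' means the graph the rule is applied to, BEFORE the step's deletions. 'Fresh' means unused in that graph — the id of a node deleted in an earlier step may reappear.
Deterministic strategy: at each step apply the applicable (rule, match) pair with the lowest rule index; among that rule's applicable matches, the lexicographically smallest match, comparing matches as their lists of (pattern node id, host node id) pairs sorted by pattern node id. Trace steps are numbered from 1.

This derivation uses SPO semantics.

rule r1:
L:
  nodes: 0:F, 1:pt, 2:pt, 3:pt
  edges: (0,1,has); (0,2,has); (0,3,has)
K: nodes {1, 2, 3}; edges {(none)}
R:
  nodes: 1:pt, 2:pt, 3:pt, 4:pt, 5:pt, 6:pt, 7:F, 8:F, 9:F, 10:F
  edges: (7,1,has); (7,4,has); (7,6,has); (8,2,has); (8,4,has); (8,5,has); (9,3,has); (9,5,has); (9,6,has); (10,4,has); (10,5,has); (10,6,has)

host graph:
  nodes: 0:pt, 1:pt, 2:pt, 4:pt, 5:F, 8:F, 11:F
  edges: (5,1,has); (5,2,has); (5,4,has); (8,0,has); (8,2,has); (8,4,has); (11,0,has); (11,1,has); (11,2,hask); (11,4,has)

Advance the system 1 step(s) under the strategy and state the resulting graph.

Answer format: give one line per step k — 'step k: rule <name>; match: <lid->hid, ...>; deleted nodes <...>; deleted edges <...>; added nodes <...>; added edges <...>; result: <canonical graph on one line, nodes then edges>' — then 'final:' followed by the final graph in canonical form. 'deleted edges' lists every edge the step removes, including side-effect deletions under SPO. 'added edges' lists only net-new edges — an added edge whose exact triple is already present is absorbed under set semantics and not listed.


step 1: rule r1; match: 0->5, 1->1, 2->2, 3->4; deleted nodes 5; deleted edges (5,1,has); (5,2,has); (5,4,has); added nodes 12, 13, 14, 15, 16, 17, 18; added edges (15,1,has); (15,12,has); (15,14,has); (16,2,has); (16,12,has); (16,13,has); (17,4,has); (17,13,has); (17,14,has); (18,12,has); (18,13,has); (18,14,has); result: nodes: 0:pt, 1:pt, 2:pt, 4:pt, 8:F, 11:F, 12:pt, 13:pt, 14:pt, 15:F, 16:F, 17:F, 18:F edges: (8,0,has); (8,2,has); (8,4,has); (11,0,has); (11,1,has); (11,2,hask); (11,4,has); (15,1,has); (15,12,has); (15,14,has); (16,2,has); (16,12,has); (16,13,has); (17,4,has); (17,13,has); (17,14,has); (18,12,has); (18,13,has); (18,14,has)
final:
nodes: 0:pt, 1:pt, 2:pt, 4:pt, 8:F, 11:F, 12:pt, 13:pt, 14:pt, 15:F, 16:F, 17:F, 18:F
edges: (8,0,has); (8,2,has); (8,4,has); (11,0,has); (11,1,has); (11,2,hask); (11,4,has); (15,1,has); (15,12,has); (15,14,has); (16,2,has); (16,12,has); (16,13,has); (17,4,has); (17,13,has); (17,14,has); (18,12,has); (18,13,has); (18,14,has)


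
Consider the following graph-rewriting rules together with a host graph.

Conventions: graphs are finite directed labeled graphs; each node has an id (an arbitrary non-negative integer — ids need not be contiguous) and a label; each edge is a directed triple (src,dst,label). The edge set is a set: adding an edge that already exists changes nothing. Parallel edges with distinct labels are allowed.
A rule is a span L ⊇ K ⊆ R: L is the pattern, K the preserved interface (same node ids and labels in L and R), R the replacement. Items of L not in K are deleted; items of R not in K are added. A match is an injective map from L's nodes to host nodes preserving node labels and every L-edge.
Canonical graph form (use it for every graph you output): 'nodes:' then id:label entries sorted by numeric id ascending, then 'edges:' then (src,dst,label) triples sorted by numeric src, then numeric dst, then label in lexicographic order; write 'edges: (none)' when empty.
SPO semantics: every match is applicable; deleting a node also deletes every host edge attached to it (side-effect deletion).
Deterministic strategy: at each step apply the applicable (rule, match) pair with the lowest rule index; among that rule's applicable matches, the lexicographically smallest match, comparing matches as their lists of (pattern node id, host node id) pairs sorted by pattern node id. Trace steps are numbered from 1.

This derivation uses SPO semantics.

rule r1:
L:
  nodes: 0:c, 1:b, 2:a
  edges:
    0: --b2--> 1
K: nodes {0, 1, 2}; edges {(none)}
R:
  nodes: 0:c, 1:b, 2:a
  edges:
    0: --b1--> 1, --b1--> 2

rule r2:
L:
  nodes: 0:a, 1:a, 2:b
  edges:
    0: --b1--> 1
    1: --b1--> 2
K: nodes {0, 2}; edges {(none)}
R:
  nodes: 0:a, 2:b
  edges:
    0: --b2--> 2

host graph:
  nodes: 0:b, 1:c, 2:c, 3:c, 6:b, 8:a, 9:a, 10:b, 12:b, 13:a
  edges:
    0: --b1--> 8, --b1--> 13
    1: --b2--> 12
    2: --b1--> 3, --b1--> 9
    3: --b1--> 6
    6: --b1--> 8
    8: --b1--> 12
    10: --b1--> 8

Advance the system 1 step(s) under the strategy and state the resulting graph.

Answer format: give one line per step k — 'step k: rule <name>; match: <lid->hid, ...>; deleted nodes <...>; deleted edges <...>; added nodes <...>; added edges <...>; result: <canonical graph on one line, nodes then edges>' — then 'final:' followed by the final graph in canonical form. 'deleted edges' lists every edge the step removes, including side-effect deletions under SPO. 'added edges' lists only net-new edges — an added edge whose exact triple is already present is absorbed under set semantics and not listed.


step 1: rule r1; match: 0->1, 1->12, 2->8; deleted nodes (none); deleted edges (1,12,b2); added nodes (none); added edges (1,8,b1); (1,12,b1); result: nodes: 0:b, 1:c, 2:c, 3:c, 6:b, 8:a, 9:a, 10:b, 12:b, 13:a edges: (0,8,b1); (0,13,b1); (1,8,b1); (1,12,b1); (2,3,b1); (2,9,b1); (3,6,b1); (6,8,b1); (8,12,b1); (10,8,b1)
final:
nodes: 0:b, 1:c, 2:c, 3:c, 6:b, 8:a, 9:a, 10:b, 12:b, 13:a
edges: (0,8,b1); (0,13,b1); (1,8,b1); (1,12,b1); (2,3,b1); (2,9,b1); (3,6,b1); (6,8,b1); (8,12,b1); (10,8,b1)


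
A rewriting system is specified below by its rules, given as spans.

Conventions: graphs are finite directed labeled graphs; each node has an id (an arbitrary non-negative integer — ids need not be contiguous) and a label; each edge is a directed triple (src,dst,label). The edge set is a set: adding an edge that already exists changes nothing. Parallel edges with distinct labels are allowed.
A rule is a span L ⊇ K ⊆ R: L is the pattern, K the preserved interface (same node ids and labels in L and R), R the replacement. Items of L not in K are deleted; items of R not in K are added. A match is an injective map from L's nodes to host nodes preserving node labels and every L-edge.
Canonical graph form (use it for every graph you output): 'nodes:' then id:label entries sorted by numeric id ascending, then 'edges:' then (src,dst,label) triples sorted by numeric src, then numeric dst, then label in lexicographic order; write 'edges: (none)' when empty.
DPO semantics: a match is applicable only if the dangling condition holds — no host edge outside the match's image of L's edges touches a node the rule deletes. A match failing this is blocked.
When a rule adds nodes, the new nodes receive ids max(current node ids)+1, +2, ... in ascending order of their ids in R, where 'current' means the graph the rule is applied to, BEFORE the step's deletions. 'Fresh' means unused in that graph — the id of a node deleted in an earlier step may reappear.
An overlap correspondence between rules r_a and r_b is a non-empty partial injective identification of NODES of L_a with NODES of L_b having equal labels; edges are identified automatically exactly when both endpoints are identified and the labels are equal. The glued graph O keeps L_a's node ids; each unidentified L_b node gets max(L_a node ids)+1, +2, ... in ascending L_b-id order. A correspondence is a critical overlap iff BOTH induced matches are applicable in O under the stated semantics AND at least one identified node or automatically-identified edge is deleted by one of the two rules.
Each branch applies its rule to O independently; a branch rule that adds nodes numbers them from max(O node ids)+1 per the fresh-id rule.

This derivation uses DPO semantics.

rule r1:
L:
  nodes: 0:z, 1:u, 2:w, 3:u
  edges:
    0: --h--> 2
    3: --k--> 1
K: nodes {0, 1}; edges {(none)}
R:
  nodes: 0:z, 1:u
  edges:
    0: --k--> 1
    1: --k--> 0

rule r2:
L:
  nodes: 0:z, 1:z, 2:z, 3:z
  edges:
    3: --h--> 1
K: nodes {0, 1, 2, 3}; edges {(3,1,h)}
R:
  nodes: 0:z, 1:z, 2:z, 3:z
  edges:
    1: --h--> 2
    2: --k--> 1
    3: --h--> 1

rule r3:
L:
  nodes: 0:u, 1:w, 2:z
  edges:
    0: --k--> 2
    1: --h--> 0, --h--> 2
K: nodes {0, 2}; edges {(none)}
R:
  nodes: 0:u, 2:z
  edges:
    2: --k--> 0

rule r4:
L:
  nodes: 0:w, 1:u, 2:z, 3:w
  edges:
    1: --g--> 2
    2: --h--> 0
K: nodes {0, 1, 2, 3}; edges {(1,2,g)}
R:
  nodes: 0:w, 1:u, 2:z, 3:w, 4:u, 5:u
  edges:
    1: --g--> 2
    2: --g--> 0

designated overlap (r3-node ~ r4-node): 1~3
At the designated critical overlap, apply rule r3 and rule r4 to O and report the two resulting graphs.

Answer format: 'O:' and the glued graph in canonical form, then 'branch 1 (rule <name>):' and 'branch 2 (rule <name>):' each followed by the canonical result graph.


O:
nodes: 0:u, 1:w, 2:z, 3:w, 4:u, 5:z
edges: (0,2,k); (1,0,h); (1,2,h); (4,5,g); (5,3,h)
branch 1 (rule r3):
nodes: 0:u, 2:z, 3:w, 4:u, 5:z
edges: (2,0,k); (4,5,g); (5,3,h)
branch 2 (rule r4):
nodes: 0:u, 1:w, 2:z, 3:w, 4:u, 5:z, 6:u, 7:u
edges: (0,2,k); (1,0,h); (1,2,h); (4,5,g); (5,3,g)


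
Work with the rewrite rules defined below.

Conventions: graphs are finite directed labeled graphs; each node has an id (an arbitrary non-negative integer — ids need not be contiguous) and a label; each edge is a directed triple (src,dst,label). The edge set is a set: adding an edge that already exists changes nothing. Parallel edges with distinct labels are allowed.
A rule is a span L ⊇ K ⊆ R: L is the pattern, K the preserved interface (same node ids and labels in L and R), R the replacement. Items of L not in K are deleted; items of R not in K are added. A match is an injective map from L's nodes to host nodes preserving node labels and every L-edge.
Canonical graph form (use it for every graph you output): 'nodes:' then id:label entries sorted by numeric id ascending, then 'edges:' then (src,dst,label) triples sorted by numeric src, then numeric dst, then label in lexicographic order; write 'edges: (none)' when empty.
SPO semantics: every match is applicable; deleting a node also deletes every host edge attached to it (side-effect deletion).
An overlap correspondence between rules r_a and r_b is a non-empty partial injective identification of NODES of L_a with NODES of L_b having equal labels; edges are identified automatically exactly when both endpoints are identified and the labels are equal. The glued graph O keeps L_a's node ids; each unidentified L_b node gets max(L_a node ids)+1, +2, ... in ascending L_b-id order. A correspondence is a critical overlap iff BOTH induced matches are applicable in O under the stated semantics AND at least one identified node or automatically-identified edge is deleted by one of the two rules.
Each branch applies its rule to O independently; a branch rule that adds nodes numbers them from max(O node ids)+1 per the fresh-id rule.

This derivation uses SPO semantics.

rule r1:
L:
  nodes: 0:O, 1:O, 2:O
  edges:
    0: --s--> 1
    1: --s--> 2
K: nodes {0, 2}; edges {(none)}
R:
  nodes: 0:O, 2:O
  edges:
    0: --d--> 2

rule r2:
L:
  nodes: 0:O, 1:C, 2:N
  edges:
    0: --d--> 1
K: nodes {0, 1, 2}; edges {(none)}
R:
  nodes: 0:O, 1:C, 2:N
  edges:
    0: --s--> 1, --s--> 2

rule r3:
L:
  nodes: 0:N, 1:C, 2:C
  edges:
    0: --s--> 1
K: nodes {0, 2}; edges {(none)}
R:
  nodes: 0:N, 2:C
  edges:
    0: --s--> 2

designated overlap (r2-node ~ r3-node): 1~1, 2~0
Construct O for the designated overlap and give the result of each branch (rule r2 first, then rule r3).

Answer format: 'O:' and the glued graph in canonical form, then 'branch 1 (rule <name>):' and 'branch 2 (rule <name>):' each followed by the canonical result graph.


O:
nodes: 0:O, 1:C, 2:N, 3:C
edges: (0,1,d); (2,1,s)
branch 1 (rule r2):
nodes: 0:O, 1:C, 2:N, 3:C
edges: (0,1,s); (0,2,s); (2,1,s)
branch 2 (rule r3):
nodes: 0:O, 2:N, 3:C
edges: (2,3,s)


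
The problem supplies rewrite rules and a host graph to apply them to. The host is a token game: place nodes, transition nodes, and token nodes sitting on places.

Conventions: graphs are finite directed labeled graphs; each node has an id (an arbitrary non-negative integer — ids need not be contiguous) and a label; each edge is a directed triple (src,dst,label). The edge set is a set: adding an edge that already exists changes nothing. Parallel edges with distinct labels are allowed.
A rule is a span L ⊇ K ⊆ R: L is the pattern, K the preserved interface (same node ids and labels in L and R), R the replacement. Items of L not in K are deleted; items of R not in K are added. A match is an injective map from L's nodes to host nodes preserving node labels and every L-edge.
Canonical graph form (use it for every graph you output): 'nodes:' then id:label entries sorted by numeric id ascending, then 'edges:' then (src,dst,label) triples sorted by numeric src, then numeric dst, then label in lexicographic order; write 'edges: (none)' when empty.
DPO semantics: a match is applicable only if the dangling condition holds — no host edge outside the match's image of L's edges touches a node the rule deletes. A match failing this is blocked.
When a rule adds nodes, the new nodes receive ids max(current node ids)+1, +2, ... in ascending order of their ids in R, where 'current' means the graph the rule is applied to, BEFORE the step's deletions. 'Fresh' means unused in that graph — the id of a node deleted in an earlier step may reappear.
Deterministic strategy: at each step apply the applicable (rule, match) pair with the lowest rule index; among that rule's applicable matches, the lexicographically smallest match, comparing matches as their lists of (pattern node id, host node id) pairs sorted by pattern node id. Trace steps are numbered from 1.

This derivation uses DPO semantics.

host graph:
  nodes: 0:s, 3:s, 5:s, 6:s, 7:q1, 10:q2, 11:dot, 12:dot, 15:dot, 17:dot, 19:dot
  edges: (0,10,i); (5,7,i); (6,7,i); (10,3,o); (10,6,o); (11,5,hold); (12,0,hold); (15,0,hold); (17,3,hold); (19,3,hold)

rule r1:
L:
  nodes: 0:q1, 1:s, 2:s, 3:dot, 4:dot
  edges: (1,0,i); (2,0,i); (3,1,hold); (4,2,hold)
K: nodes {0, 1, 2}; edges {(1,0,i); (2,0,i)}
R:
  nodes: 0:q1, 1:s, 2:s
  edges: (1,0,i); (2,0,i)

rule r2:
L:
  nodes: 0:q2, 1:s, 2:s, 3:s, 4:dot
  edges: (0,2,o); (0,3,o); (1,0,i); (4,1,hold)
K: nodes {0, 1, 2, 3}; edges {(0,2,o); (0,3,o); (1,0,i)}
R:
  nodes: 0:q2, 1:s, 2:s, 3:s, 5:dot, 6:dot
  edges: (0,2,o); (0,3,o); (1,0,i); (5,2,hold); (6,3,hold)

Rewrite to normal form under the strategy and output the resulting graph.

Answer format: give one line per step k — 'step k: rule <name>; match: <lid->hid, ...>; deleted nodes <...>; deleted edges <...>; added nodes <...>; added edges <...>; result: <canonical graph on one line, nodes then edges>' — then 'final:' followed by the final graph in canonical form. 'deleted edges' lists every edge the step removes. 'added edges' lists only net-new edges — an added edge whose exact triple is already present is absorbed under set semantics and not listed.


step 1: rule r2; match: 0->10, 1->0, 2->3, 3->6, 4->12; deleted nodes 12; deleted edges (12,0,hold); added nodes 20, 21; added edges (20,3,hold); (21,6,hold); result: nodes: 0:s, 3:s, 5:s, 6:s, 7:q1, 10:q2, 11:dot, 15:dot, 17:dot, 19:dot, 20:dot, 21:dot edges: (0,10,i); (5,7,i); (6,7,i); (10,3,o); (10,6,o); (11,5,hold); (15,0,hold); (17,3,hold); (19,3,hold); (20,3,hold); (21,6,hold)
step 2: rule r1; match: 0->7, 1->5, 2->6, 3->11, 4->21; deleted nodes 11, 21; deleted edges (11,5,hold); (21,6,hold); added nodes (none); added edges (none); result: nodes: 0:s, 3:s, 5:s, 6:s, 7:q1, 10:q2, 15:dot, 17:dot, 19:dot, 20:dot edges: (0,10,i); (5,7,i); (6,7,i); (10,3,o); (10,6,o); (15,0,hold); (17,3,hold); (19,3,hold); (20,3,hold)
step 3: rule r2; match: 0->10, 1->0, 2->3, 3->6, 4->15; deleted nodes 15; deleted edges (15,0,hold); added nodes 21, 22; added edges (21,3,hold); (22,6,hold); result: nodes: 0:s, 3:s, 5:s, 6:s, 7:q1, 10:q2, 17:dot, 19:dot, 20:dot, 21:dot, 22:dot edges: (0,10,i); (5,7,i); (6,7,i); (10,3,o); (10,6,o); (17,3,hold); (19,3,hold); (20,3,hold); (21,3,hold); (22,6,hold)
final:
nodes: 0:s, 3:s, 5:s, 6:s, 7:q1, 10:q2, 17:dot, 19:dot, 20:dot, 21:dot, 22:dot
edges: (0,10,i); (5,7,i); (6,7,i); (10,3,o); (10,6,o); (17,3,hold); (19,3,hold); (20,3,hold); (21,3,hold); (22,6,hold)


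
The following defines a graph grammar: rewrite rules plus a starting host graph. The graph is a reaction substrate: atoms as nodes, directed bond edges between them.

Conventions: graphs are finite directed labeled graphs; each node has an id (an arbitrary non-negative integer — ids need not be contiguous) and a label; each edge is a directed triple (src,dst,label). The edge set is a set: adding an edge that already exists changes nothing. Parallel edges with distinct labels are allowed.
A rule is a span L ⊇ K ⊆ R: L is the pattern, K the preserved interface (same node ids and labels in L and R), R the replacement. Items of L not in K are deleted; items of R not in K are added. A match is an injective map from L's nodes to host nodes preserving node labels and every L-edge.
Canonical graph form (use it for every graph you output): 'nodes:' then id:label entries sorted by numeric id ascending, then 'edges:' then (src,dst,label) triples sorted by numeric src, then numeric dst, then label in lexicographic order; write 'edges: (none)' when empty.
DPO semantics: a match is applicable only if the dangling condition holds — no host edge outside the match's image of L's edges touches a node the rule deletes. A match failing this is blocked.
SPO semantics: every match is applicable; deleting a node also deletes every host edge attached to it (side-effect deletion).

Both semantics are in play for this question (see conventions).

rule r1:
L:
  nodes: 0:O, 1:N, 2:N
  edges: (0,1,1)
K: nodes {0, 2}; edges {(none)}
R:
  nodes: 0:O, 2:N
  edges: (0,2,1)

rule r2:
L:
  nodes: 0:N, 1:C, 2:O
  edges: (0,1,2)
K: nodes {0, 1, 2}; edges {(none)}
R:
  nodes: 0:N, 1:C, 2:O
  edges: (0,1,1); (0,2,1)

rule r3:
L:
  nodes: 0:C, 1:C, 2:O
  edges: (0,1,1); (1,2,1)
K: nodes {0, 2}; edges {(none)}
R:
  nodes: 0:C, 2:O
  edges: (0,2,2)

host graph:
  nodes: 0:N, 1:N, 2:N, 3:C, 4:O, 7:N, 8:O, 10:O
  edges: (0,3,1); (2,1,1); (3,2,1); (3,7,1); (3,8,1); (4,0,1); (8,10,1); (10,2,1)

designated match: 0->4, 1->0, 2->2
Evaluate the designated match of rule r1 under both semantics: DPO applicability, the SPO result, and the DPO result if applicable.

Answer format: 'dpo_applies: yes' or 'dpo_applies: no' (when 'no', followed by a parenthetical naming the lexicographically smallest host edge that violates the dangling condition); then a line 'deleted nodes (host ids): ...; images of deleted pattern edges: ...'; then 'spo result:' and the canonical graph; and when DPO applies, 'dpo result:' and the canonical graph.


dpo_applies: no
(the rule deletes node 0, which keeps host edge (0,3,1) outside the match image — the dangling condition fails, DPO blocks; SPO proceeds and side-deletes such edges)
deleted nodes (host ids): 0; images of deleted pattern edges: (4,0,1)
spo result:
nodes: 1:N, 2:N, 3:C, 4:O, 7:N, 8:O, 10:O
edges: (2,1,1); (3,2,1); (3,7,1); (3,8,1); (4,2,1); (8,10,1); (10,2,1)
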